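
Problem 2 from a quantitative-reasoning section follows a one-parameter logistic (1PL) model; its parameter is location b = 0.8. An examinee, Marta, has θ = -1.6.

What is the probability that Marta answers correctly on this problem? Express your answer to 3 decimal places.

0.083

P(θ) = 1 / (1 + exp(−(θ − b)))
Exponent: (-1.6 − 0.8) = -2.4000
1/(1 + e^{2.4000}) = 0.0832
P = 0.0832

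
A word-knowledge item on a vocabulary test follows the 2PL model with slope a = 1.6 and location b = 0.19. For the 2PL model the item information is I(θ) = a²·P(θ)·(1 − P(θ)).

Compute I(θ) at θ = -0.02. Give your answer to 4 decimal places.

P = 1/(1+e^{0.3360}) = 0.4168
P(1−P) = 0.4168 × 0.5832 = 0.2431
I = a² × P(1−P) = 1.6² × 0.2431 = 0.62227

0.6223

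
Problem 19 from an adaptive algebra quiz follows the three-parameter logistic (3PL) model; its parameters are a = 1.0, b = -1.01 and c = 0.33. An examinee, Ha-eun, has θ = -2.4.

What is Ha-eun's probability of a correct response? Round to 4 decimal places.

P(θ) = c + (1 − c) · 1 / (1 + exp(−a(θ − b)))
Exponent: 1.0 × (-2.4 − (-1.01)) = -1.3900
1/(1 + e^{1.3900}) = 0.1994
P = 0.33 + 0.67 × 0.1994 = 0.4636

0.4636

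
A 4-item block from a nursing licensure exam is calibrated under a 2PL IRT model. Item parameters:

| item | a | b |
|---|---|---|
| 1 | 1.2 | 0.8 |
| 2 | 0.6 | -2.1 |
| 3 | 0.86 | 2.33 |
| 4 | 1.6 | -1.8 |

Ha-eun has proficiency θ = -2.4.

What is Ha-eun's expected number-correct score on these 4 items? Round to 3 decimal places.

0.770

P(θ) = 1 / (1 + exp(−a(θ − b)))
P_1 = 1/(1+e^{3.8400}) = 0.0210
P_2 = 1/(1+e^{0.1800}) = 0.4551
P_3 = 1/(1+e^{4.0678}) = 0.0168
P_4 = 1/(1+e^{0.9600}) = 0.2769
E[score] = 0.0210 + 0.4551 + 0.0168 + 0.2769 = 0.7699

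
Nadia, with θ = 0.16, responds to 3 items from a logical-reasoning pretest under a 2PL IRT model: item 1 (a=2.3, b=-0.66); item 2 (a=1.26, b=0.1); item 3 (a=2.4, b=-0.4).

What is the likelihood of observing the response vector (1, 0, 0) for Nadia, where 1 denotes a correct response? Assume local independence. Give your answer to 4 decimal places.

P(θ) = 1 / (1 + exp(−a(θ − b)))
P_1 = 1/(1+e^{-1.8860}) = 0.8683
P_2 = 1/(1+e^{-0.0756}) = 0.5189
P_3 = 1/(1+e^{-1.3440}) = 0.7931
L = P_1 × (1−P_2) × (1−P_3) = 0.8683 × 0.4811 × 0.2069 = 0.08641

0.0864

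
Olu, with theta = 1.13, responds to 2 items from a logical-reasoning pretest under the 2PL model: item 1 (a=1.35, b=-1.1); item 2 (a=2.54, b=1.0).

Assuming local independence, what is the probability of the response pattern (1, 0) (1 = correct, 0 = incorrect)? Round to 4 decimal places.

0.3986

P(theta) = 1 / (1 + exp(−a(theta − b)))
P_1 = 1/(1+e^{-3.0105}) = 0.9530
P_2 = 1/(1+e^{-0.3302}) = 0.5818
L = P_1 × (1−P_2) = 0.9530 × 0.4182 = 0.39856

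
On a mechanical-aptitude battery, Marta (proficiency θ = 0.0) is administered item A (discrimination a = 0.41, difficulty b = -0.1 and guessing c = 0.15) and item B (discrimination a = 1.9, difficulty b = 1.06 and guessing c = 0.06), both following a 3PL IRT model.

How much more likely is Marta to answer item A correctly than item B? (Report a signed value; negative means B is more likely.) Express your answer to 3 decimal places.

0.413

P(θ) = c + (1 − c) · 1 / (1 + exp(−a(θ − b)))
P_A = 0.5837
P_B = 0.1707
P_A − P_B = 0.4130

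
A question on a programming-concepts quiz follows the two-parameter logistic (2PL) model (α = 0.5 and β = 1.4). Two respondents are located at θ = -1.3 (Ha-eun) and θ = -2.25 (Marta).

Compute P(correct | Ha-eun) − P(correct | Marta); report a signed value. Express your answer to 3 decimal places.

P(θ) = 1 / (1 + exp(−α(θ − β)))
P(Ha-eun) = 0.2059  [exponent -1.3500]
P(Marta) = 0.1388  [exponent -1.8250]
Difference = 0.2059 − 0.1388 = 0.0670

0.067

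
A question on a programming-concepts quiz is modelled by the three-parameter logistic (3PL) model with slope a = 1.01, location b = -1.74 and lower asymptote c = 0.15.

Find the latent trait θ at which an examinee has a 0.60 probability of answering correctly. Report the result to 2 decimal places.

-1.62

P(θ) = c + (1 − c) · 1 / (1 + exp(−a(θ − b)))
Remove guessing floor: (0.60 − 0.15)/(1 − 0.15) = 0.5294
logit = ln(0.5294/0.4706) = 0.1178
θ = b + logit/(a) = -1.74 + 0.1178/1.0100 = -1.6234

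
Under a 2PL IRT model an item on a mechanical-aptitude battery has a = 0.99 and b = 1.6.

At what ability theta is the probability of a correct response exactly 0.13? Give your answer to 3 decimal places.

P(theta) = 1 / (1 + exp(−a(theta − b)))
logit = ln(0.1300/0.8700) = -1.9010
theta = b + logit/(a) = 1.6 + (-1.9010)/0.9900 = -0.3202

-0.320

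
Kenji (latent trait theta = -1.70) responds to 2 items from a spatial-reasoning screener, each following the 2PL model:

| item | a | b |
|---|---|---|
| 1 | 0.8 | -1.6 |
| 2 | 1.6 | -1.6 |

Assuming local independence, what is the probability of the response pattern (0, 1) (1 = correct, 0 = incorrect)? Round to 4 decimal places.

0.2392

P(theta) = 1 / (1 + exp(−a(theta − b)))
P_1 = 1/(1+e^{0.0800}) = 0.4800
P_2 = 1/(1+e^{0.1600}) = 0.4601
L = (1−P_1) × P_2 = 0.5200 × 0.4601 = 0.23924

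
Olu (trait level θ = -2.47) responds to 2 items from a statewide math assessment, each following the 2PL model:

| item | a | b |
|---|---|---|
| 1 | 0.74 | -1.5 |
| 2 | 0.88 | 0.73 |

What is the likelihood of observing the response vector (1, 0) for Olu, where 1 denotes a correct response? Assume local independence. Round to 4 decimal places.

0.3094

P(θ) = 1 / (1 + exp(−a(θ − b)))
P_1 = 1/(1+e^{0.7178}) = 0.3279
P_2 = 1/(1+e^{2.8160}) = 0.0565
L = P_1 × (1−P_2) = 0.3279 × 0.9435 = 0.30936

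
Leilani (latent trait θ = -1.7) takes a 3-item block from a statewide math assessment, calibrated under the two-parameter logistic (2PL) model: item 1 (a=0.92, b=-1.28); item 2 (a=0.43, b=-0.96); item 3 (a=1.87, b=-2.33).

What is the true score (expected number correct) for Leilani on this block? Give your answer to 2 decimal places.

1.59

P(θ) = 1 / (1 + exp(−a(θ − b)))
P_1 = 1/(1+e^{0.3864}) = 0.4046
P_2 = 1/(1+e^{0.3182}) = 0.4211
P_3 = 1/(1+e^{-1.1781}) = 0.7646
E[score] = 0.4046 + 0.4211 + 0.7646 = 1.5903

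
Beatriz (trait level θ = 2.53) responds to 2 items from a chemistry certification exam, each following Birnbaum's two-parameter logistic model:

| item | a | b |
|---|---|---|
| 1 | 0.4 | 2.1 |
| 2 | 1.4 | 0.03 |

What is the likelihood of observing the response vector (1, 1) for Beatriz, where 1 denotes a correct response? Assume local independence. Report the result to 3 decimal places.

P(θ) = 1 / (1 + exp(−a(θ − b)))
P_1 = 1/(1+e^{-0.1720}) = 0.5429
P_2 = 1/(1+e^{-3.5000}) = 0.9707
L = P_1 × P_2 = 0.5429 × 0.9707 = 0.52698

0.527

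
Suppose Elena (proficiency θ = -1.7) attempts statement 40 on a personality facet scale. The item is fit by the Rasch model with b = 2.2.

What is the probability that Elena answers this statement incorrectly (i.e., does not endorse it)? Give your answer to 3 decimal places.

0.980

P(θ) = 1 / (1 + exp(−(θ − b)))
Exponent: (-1.7 − 2.2) = -3.9000
1/(1 + e^{3.9000}) = 0.0198
P = 0.0198
P(incorrect) = 1 − 0.0198 = 0.9802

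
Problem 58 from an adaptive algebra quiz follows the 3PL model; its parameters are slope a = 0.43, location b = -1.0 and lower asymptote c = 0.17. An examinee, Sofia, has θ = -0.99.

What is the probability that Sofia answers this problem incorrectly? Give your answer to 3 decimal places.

0.414

P(θ) = c + (1 − c) · 1 / (1 + exp(−a(θ − b)))
Exponent: 0.43 × (-0.99 − (-1.0)) = 0.0043
1/(1 + e^{-0.0043}) = 0.5011
P = 0.17 + 0.83 × 0.5011 = 0.5859
P(incorrect) = 1 − 0.5859 = 0.4141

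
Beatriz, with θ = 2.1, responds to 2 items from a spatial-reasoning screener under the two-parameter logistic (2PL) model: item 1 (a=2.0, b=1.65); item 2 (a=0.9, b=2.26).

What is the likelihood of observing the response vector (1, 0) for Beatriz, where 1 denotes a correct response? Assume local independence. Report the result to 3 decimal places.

P(θ) = 1 / (1 + exp(−a(θ − b)))
P_1 = 1/(1+e^{-0.9000}) = 0.7109
P_2 = 1/(1+e^{0.1440}) = 0.4641
L = P_1 × (1−P_2) = 0.7109 × 0.5359 = 0.38102

0.381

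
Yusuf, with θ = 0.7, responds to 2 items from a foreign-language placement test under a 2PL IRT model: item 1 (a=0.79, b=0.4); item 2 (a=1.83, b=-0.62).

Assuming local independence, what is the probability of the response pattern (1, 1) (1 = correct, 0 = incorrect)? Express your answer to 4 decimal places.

P(θ) = 1 / (1 + exp(−a(θ − b)))
P_1 = 1/(1+e^{-0.2370}) = 0.5590
P_2 = 1/(1+e^{-2.4156}) = 0.9180
L = P_1 × P_2 = 0.5590 × 0.9180 = 0.51314

0.5131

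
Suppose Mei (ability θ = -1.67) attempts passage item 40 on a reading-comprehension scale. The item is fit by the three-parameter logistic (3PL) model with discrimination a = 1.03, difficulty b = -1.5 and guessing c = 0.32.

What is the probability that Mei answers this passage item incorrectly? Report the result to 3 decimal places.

0.370

P(θ) = c + (1 − c) · 1 / (1 + exp(−a(θ − b)))
Exponent: 1.03 × (-1.67 − (-1.5)) = -0.1751
1/(1 + e^{0.1751}) = 0.4563
P = 0.32 + 0.68 × 0.4563 = 0.6303
P(incorrect) = 1 − 0.6303 = 0.3697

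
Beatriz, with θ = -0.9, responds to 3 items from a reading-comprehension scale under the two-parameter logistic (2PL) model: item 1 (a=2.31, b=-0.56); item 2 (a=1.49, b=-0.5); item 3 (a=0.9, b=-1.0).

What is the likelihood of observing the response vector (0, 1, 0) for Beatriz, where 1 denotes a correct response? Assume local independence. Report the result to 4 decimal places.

P(θ) = 1 / (1 + exp(−a(θ − b)))
P_1 = 1/(1+e^{0.7854}) = 0.3132
P_2 = 1/(1+e^{0.5960}) = 0.3553
P_3 = 1/(1+e^{-0.0900}) = 0.5225
L = (1−P_1) × P_2 × (1−P_3) = 0.6868 × 0.3553 × 0.4775 = 0.11652

0.1165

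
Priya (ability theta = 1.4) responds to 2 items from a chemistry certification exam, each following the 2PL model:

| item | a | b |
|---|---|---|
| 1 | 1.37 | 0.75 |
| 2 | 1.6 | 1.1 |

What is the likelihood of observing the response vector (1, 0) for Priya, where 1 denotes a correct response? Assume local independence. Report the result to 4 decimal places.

P(theta) = 1 / (1 + exp(−a(theta − b)))
P_1 = 1/(1+e^{-0.8905}) = 0.7090
P_2 = 1/(1+e^{-0.4800}) = 0.6177
L = P_1 × (1−P_2) = 0.7090 × 0.3823 = 0.27101

0.2710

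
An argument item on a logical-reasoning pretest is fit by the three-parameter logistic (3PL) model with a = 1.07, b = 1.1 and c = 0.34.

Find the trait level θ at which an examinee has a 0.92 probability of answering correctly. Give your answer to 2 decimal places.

P(θ) = c + (1 − c) · 1 / (1 + exp(−a(θ − b)))
Remove guessing floor: (0.92 − 0.34)/(1 − 0.34) = 0.8788
logit = ln(0.8788/0.1212) = 1.9810
θ = b + logit/(a) = 1.1 + 1.9810/1.0700 = 2.9514

2.95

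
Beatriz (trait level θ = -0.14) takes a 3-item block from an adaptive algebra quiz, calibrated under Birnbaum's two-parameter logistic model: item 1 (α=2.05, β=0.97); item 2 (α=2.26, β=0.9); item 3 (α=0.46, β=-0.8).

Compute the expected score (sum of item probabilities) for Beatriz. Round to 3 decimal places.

P(θ) = 1 / (1 + exp(−α(θ − β)))
P_1 = 1/(1+e^{2.2755}) = 0.0932
P_2 = 1/(1+e^{2.3504}) = 0.0870
P_3 = 1/(1+e^{-0.3036}) = 0.5753
E[score] = 0.0932 + 0.0870 + 0.5753 = 0.7555

0.756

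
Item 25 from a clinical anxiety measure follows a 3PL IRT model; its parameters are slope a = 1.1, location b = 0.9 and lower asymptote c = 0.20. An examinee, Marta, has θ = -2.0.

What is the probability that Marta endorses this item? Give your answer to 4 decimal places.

P(θ) = c + (1 − c) · 1 / (1 + exp(−a(θ − b)))
Exponent: 1.1 × (-2.0 − 0.9) = -3.1900
1/(1 + e^{3.1900}) = 0.0395
P = 0.20 + 0.80 × 0.0395 = 0.2316

0.2316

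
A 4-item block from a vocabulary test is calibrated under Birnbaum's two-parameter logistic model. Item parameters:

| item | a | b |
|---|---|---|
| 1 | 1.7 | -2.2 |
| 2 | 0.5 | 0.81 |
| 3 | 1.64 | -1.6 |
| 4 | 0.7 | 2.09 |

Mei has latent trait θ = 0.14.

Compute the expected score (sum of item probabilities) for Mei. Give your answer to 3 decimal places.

2.548

P(θ) = 1 / (1 + exp(−a(θ − b)))
P_1 = 1/(1+e^{-3.9780}) = 0.9816
P_2 = 1/(1+e^{0.3350}) = 0.4170
P_3 = 1/(1+e^{-2.8536}) = 0.9455
P_4 = 1/(1+e^{1.3650}) = 0.2034
E[score] = 0.9816 + 0.4170 + 0.9455 + 0.2034 = 2.5476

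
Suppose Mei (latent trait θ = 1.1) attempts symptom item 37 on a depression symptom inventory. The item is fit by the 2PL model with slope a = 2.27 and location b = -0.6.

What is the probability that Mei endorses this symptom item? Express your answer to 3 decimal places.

0.979

P(θ) = 1 / (1 + exp(−a(θ − b)))
Exponent: 2.27 × (1.1 − (-0.6)) = 3.8590
1/(1 + e^{-3.8590}) = 0.9793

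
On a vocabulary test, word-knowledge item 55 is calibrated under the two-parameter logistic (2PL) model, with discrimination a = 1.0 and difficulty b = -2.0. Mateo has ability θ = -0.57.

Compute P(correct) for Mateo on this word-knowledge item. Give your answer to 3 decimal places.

0.807

P(θ) = 1 / (1 + exp(−a(θ − b)))
Exponent: 1.0 × (-0.57 − (-2.0)) = 1.4300
1/(1 + e^{-1.4300}) = 0.8069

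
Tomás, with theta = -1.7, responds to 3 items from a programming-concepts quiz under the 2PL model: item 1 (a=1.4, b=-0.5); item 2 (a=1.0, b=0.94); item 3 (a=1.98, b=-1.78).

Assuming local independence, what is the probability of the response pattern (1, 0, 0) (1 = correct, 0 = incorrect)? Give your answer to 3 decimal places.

0.068

P(theta) = 1 / (1 + exp(−a(theta − b)))
P_1 = 1/(1+e^{1.6800}) = 0.1571
P_2 = 1/(1+e^{2.6400}) = 0.0666
P_3 = 1/(1+e^{-0.1584}) = 0.5395
L = P_1 × (1−P_2) × (1−P_3) = 0.1571 × 0.9334 × 0.4605 = 0.06752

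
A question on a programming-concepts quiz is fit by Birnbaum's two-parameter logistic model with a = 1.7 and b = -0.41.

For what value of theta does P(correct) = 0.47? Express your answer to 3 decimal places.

P(theta) = 1 / (1 + exp(−a(theta − b)))
logit = ln(0.4700/0.5300) = -0.1201
theta = b + logit/(a) = -0.41 + (-0.1201)/1.7000 = -0.4807

-0.481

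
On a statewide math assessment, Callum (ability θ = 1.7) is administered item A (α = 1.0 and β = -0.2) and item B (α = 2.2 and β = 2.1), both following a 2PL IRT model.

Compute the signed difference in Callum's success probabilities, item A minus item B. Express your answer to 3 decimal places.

0.577

P(θ) = 1 / (1 + exp(−α(θ − β)))
P_A = 0.8699
P_B = 0.2932
P_A − P_B = 0.5767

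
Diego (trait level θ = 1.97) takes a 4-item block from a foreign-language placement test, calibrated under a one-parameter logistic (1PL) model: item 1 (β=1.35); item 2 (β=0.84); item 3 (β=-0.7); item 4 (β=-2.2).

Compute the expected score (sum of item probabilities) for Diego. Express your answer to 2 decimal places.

3.33

P(θ) = 1 / (1 + exp(−(θ − β)))
P_1 = 1/(1+e^{-0.6200}) = 0.6502
P_2 = 1/(1+e^{-1.1300}) = 0.7558
P_3 = 1/(1+e^{-2.6700}) = 0.9352
P_4 = 1/(1+e^{-4.1700}) = 0.9848
E[score] = 0.6502 + 0.7558 + 0.9352 + 0.9848 = 3.3261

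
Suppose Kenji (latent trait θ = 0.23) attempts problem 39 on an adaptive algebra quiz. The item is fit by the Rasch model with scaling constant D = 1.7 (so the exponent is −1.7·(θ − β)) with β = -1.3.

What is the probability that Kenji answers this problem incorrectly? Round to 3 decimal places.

P(θ) = 1 / (1 + exp(−D·(θ − β)))
Exponent: 1.7 × (0.23 − (-1.3)) = 2.6010
1/(1 + e^{-2.6010}) = 0.9309
P = 0.9309
P(incorrect) = 1 − 0.9309 = 0.0691

0.069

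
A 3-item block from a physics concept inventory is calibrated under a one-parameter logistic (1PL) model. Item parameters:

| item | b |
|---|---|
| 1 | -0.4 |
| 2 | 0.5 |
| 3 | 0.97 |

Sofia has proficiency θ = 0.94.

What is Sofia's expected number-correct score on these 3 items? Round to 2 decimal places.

P(θ) = 1 / (1 + exp(−(θ − b)))
P_1 = 1/(1+e^{-1.3400}) = 0.7925
P_2 = 1/(1+e^{-0.4400}) = 0.6083
P_3 = 1/(1+e^{0.0300}) = 0.4925
E[score] = 0.7925 + 0.6083 + 0.4925 = 1.8932

1.89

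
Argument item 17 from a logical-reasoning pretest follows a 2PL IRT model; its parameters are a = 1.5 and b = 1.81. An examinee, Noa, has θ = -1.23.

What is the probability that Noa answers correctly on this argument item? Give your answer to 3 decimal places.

0.010

P(θ) = 1 / (1 + exp(−a(θ − b)))
Exponent: 1.5 × (-1.23 − 1.81) = -4.5600
1/(1 + e^{4.5600}) = 0.0104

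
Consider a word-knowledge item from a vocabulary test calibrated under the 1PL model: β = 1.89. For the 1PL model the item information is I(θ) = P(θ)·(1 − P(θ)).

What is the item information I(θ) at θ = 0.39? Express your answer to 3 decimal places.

0.149

P = 1/(1+e^{1.5000}) = 0.1824
P(1−P) = 0.1824 × 0.8176 = 0.1491
I = P(1−P) = 0.14915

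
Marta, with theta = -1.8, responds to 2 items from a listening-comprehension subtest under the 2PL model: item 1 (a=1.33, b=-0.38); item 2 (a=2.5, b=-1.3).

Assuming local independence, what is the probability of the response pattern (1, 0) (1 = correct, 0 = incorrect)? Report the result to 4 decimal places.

0.1021

P(theta) = 1 / (1 + exp(−a(theta − b)))
P_1 = 1/(1+e^{1.8886}) = 0.1314
P_2 = 1/(1+e^{1.2500}) = 0.2227
L = P_1 × (1−P_2) = 0.1314 × 0.7773 = 0.10214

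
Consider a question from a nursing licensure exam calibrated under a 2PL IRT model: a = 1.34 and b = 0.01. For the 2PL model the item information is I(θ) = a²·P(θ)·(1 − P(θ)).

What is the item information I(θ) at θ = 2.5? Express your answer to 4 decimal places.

0.0595

P = 1/(1+e^{-3.3366}) = 0.9657
P(1−P) = 0.9657 × 0.0343 = 0.0332
I = a² × P(1−P) = 1.34² × 0.0332 = 0.05954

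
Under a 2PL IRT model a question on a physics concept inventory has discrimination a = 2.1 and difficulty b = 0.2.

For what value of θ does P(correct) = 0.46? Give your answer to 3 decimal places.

0.124

P(θ) = 1 / (1 + exp(−a(θ − b)))
logit = ln(0.4600/0.5400) = -0.1603
θ = b + logit/(a) = 0.2 + (-0.1603)/2.1000 = 0.1236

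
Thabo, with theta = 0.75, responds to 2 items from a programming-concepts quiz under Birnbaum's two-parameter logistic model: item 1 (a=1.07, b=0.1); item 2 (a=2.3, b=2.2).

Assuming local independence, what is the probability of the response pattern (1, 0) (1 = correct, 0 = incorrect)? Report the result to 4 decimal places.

P(theta) = 1 / (1 + exp(−a(theta − b)))
P_1 = 1/(1+e^{-0.6955}) = 0.6672
P_2 = 1/(1+e^{3.3350}) = 0.0344
L = P_1 × (1−P_2) = 0.6672 × 0.9656 = 0.64424

0.6442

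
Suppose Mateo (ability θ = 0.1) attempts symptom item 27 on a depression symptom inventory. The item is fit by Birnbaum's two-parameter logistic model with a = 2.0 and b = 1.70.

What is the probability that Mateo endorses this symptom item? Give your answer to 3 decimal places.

0.039

P(θ) = 1 / (1 + exp(−a(θ − b)))
Exponent: 2.0 × (0.1 − 1.70) = -3.2000
1/(1 + e^{3.2000}) = 0.0392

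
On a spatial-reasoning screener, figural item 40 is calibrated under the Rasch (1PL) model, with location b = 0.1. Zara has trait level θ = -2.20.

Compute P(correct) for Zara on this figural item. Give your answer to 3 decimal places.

P(θ) = 1 / (1 + exp(−(θ − b)))
Exponent: (-2.20 − 0.1) = -2.3000
1/(1 + e^{2.3000}) = 0.0911
P = 0.0911

0.091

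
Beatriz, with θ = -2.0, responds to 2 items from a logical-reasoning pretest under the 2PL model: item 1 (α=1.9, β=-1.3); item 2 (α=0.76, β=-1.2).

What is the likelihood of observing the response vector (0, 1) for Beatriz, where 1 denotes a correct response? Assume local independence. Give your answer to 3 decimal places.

0.279

P(θ) = 1 / (1 + exp(−α(θ − β)))
P_1 = 1/(1+e^{1.3300}) = 0.2092
P_2 = 1/(1+e^{0.6080}) = 0.3525
L = (1−P_1) × P_2 = 0.7908 × 0.3525 = 0.27878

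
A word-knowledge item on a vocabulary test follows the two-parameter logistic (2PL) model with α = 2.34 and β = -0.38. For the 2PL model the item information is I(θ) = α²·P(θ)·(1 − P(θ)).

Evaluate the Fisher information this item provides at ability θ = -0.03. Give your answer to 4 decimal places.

P = 1/(1+e^{-0.8190}) = 0.6940
P(1−P) = 0.6940 × 0.3060 = 0.2124
I = α² × P(1−P) = 2.34² × 0.2124 = 1.16277

1.1628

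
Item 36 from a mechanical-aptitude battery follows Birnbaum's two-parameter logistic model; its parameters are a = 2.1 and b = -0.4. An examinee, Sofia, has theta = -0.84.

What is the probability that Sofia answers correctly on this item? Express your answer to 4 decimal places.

0.2841

P(theta) = 1 / (1 + exp(−a(theta − b)))
Exponent: 2.1 × (-0.84 − (-0.4)) = -0.9240
1/(1 + e^{0.9240}) = 0.2841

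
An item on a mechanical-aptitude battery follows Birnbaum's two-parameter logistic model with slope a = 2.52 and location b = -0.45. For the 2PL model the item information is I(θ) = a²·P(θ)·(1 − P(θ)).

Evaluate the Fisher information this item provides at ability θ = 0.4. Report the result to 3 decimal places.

0.597

P = 1/(1+e^{-2.1420}) = 0.8949
P(1−P) = 0.8949 × 0.1051 = 0.0940
I = a² × P(1−P) = 2.52² × 0.0940 = 0.59719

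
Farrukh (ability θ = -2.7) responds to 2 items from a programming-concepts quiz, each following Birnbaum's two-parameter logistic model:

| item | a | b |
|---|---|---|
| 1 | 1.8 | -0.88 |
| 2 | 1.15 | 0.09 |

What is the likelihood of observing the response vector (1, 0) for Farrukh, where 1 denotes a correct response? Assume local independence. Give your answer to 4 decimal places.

0.0350

P(θ) = 1 / (1 + exp(−a(θ − b)))
P_1 = 1/(1+e^{3.2760}) = 0.0364
P_2 = 1/(1+e^{3.2085}) = 0.0388
L = P_1 × (1−P_2) = 0.0364 × 0.9612 = 0.03499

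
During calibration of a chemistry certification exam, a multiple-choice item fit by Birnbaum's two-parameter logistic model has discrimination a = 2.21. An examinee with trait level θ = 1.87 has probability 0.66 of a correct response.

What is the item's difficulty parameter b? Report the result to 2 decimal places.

1.57

P(θ) = 1 / (1 + exp(−a(θ − b)))
logit(0.66) = ln(0.66/0.34) = 0.6633
b = θ − logit/(a) = 1.87 − 0.6633/2.2100 = 1.5699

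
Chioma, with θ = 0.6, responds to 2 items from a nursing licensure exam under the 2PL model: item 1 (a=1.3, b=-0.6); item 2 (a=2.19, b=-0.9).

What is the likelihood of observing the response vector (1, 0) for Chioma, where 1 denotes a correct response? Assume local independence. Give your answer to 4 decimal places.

0.0298

P(θ) = 1 / (1 + exp(−a(θ − b)))
P_1 = 1/(1+e^{-1.5600}) = 0.8264
P_2 = 1/(1+e^{-3.2850}) = 0.9639
L = P_1 × (1−P_2) = 0.8264 × 0.0361 = 0.02982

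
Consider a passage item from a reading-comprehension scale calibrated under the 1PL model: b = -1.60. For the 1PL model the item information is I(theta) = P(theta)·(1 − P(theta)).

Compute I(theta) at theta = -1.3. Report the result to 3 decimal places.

0.244

P = 1/(1+e^{-0.3000}) = 0.5744
P(1−P) = 0.5744 × 0.4256 = 0.2445
I = P(1−P) = 0.24446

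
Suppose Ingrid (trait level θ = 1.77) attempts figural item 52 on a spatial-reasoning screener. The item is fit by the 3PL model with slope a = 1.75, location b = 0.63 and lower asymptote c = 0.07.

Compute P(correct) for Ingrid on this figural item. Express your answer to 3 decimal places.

0.889

P(θ) = c + (1 − c) · 1 / (1 + exp(−a(θ − b)))
Exponent: 1.75 × (1.77 − 0.63) = 1.9950
1/(1 + e^{-1.9950}) = 0.8803
P = 0.07 + 0.93 × 0.8803 = 0.8887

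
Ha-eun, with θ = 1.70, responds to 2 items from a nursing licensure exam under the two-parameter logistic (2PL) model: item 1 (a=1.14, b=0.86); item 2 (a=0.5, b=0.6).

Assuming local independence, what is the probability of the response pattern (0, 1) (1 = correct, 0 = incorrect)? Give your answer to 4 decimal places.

0.1759

P(θ) = 1 / (1 + exp(−a(θ − b)))
P_1 = 1/(1+e^{-0.9576}) = 0.7226
P_2 = 1/(1+e^{-0.5500}) = 0.6341
L = (1−P_1) × P_2 = 0.2774 × 0.6341 = 0.17588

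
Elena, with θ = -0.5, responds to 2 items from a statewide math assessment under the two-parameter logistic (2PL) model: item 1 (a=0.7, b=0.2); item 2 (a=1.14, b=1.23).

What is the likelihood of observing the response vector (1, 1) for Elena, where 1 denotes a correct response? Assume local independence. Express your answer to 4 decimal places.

P(θ) = 1 / (1 + exp(−a(θ − b)))
P_1 = 1/(1+e^{0.4900}) = 0.3799
P_2 = 1/(1+e^{1.9722}) = 0.1222
L = P_1 × P_2 = 0.3799 × 0.1222 = 0.04641

0.0464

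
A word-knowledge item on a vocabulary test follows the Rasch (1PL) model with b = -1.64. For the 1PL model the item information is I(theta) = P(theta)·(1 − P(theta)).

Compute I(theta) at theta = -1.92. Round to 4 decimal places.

P = 1/(1+e^{0.2800}) = 0.4305
P(1−P) = 0.4305 × 0.5695 = 0.2452
I = P(1−P) = 0.24516

0.2452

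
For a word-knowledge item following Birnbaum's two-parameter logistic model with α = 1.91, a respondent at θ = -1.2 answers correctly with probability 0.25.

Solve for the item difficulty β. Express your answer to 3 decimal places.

-0.625

P(θ) = 1 / (1 + exp(−α(θ − β)))
logit(0.25) = ln(0.25/0.75) = -1.0986
β = θ − logit/(α) = -1.2 − (-1.0986)/1.9100 = -0.6248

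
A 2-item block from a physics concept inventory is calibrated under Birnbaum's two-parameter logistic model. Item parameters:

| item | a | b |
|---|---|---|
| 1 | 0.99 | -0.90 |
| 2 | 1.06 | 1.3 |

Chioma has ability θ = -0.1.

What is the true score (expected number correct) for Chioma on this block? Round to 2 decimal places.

0.87

P(θ) = 1 / (1 + exp(−a(θ − b)))
P_1 = 1/(1+e^{-0.7920}) = 0.6883
P_2 = 1/(1+e^{1.4840}) = 0.1848
E[score] = 0.6883 + 0.1848 = 0.8731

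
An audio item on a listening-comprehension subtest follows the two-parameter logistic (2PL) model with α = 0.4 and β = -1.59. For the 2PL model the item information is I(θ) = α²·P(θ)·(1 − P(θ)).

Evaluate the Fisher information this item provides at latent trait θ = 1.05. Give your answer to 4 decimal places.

0.0306

P = 1/(1+e^{-1.0560}) = 0.7419
P(1−P) = 0.7419 × 0.2581 = 0.1915
I = α² × P(1−P) = 0.4² × 0.1915 = 0.03064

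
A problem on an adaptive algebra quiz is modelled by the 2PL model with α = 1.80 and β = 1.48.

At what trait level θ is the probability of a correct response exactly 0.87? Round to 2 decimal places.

2.54

P(θ) = 1 / (1 + exp(−α(θ − β)))
logit = ln(0.8700/0.1300) = 1.9010
θ = β + logit/(α) = 1.48 + 1.9010/1.8000 = 2.5361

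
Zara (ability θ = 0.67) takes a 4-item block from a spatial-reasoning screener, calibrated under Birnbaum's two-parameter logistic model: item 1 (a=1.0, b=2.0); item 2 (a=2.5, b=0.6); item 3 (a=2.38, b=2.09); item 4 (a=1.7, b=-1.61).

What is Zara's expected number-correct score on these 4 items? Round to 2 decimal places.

P(θ) = 1 / (1 + exp(−a(θ − b)))
P_1 = 1/(1+e^{1.3300}) = 0.2092
P_2 = 1/(1+e^{-0.1750}) = 0.5436
P_3 = 1/(1+e^{3.3796}) = 0.0329
P_4 = 1/(1+e^{-3.8760}) = 0.9797
E[score] = 0.2092 + 0.5436 + 0.0329 + 0.9797 = 1.7654

1.77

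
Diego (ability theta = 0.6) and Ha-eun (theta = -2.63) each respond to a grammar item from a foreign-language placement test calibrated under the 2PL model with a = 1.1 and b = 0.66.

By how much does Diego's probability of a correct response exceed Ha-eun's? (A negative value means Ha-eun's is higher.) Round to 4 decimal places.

P(theta) = 1 / (1 + exp(−a(theta − b)))
P(Diego) = 0.4835  [exponent -0.0660]
P(Ha-eun) = 0.0261  [exponent -3.6190]
Difference = 0.4835 − 0.0261 = 0.4574

0.4574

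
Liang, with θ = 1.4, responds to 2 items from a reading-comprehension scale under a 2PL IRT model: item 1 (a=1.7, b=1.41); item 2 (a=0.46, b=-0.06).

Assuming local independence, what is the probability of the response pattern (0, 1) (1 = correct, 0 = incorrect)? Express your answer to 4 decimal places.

0.3337

P(θ) = 1 / (1 + exp(−a(θ − b)))
P_1 = 1/(1+e^{0.0170}) = 0.4958
P_2 = 1/(1+e^{-0.6716}) = 0.6619
L = (1−P_1) × P_2 = 0.5042 × 0.6619 = 0.33374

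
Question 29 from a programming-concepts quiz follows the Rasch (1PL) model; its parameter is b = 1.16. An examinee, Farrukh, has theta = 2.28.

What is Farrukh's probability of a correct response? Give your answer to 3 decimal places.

P(theta) = 1 / (1 + exp(−(theta − b)))
Exponent: (2.28 − 1.16) = 1.1200
1/(1 + e^{-1.1200}) = 0.7540
P = 0.7540

0.754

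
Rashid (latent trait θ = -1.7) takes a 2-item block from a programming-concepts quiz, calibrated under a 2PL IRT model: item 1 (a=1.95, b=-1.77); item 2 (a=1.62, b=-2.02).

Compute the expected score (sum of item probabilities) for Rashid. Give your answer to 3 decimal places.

1.161

P(θ) = 1 / (1 + exp(−a(θ − b)))
P_1 = 1/(1+e^{-0.1365}) = 0.5341
P_2 = 1/(1+e^{-0.5184}) = 0.6268
E[score] = 0.5341 + 0.6268 = 1.1608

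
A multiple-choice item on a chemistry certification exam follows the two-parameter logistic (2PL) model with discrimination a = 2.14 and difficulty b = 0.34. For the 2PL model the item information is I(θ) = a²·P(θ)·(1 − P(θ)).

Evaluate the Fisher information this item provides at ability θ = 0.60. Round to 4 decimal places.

1.0607

P = 1/(1+e^{-0.5564}) = 0.6356
P(1−P) = 0.6356 × 0.3644 = 0.2316
I = a² × P(1−P) = 2.14² × 0.2316 = 1.06067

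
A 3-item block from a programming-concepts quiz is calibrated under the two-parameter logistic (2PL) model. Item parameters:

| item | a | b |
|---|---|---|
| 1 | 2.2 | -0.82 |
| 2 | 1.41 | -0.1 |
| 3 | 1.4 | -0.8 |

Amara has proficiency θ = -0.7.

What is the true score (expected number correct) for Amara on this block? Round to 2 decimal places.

1.40

P(θ) = 1 / (1 + exp(−a(θ − b)))
P_1 = 1/(1+e^{-0.2640}) = 0.5656
P_2 = 1/(1+e^{0.8460}) = 0.3003
P_3 = 1/(1+e^{-0.1400}) = 0.5349
E[score] = 0.5656 + 0.3003 + 0.5349 = 1.4008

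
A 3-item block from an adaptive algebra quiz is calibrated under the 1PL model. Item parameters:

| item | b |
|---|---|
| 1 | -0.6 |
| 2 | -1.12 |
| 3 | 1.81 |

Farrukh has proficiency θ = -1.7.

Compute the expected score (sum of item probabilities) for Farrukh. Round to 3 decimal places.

P(θ) = 1 / (1 + exp(−(θ − b)))
P_1 = 1/(1+e^{1.1000}) = 0.2497
P_2 = 1/(1+e^{0.5800}) = 0.3589
P_3 = 1/(1+e^{3.5100}) = 0.0290
E[score] = 0.2497 + 0.3589 + 0.0290 = 0.6377

0.638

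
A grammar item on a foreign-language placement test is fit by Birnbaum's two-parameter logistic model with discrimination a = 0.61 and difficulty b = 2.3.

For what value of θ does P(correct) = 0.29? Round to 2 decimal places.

P(θ) = 1 / (1 + exp(−a(θ − b)))
logit = ln(0.2900/0.7100) = -0.8954
θ = b + logit/(a) = 2.3 + (-0.8954)/0.6100 = 0.8322

0.83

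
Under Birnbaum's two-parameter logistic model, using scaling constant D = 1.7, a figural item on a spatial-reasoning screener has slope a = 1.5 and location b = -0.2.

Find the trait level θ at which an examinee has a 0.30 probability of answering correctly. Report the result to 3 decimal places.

P(θ) = 1 / (1 + exp(−D·a(θ − b)))
logit = ln(0.3000/0.7000) = -0.8473
θ = b + logit/(1.7·a) = -0.2 + (-0.8473)/2.5500 = -0.5323

-0.532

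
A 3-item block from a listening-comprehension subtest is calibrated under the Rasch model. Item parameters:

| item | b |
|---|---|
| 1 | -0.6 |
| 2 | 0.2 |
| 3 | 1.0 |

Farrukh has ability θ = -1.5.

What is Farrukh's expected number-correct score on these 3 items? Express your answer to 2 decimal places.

0.52

P(θ) = 1 / (1 + exp(−(θ − b)))
P_1 = 1/(1+e^{0.9000}) = 0.2891
P_2 = 1/(1+e^{1.7000}) = 0.1545
P_3 = 1/(1+e^{2.5000}) = 0.0759
E[score] = 0.2891 + 0.1545 + 0.0759 = 0.5194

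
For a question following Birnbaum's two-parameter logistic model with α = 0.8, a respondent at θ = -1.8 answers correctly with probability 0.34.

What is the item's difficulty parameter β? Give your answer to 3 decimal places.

P(θ) = 1 / (1 + exp(−α(θ − β)))
logit(0.34) = ln(0.34/0.66) = -0.6633
β = θ − logit/(α) = -1.8 − (-0.6633)/0.8000 = -0.9709

-0.971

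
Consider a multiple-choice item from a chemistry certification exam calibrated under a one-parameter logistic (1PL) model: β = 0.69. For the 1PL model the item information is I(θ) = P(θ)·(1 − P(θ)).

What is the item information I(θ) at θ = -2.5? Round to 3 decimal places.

0.038

P = 1/(1+e^{3.1900}) = 0.0395
P(1−P) = 0.0395 × 0.9605 = 0.0380
I = P(1−P) = 0.03798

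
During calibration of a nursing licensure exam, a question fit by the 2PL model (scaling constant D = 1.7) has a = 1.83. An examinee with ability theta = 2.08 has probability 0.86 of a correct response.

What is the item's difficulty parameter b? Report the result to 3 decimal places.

1.496

P(theta) = 1 / (1 + exp(−D·a(theta − b)))
logit(0.86) = ln(0.86/0.14) = 1.8153
b = theta − logit/(1.7·a) = 2.08 − 1.8153/3.1110 = 1.4965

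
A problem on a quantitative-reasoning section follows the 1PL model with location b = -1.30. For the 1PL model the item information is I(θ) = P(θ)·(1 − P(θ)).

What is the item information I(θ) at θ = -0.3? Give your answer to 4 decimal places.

0.1966

P = 1/(1+e^{-1.0000}) = 0.7311
P(1−P) = 0.7311 × 0.2689 = 0.1966
I = P(1−P) = 0.19661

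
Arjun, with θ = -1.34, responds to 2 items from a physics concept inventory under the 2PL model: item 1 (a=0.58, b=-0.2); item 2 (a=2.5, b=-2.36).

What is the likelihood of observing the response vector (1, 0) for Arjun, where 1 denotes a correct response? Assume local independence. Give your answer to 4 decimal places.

P(θ) = 1 / (1 + exp(−a(θ − b)))
P_1 = 1/(1+e^{0.6612}) = 0.3405
P_2 = 1/(1+e^{-2.5500}) = 0.9276
L = P_1 × (1−P_2) = 0.3405 × 0.0724 = 0.02466

0.0247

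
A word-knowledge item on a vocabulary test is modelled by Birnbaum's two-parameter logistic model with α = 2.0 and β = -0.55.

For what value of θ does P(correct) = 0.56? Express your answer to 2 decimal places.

-0.43

P(θ) = 1 / (1 + exp(−α(θ − β)))
logit = ln(0.5600/0.4400) = 0.2412
θ = β + logit/(α) = -0.55 + 0.2412/2.0000 = -0.4294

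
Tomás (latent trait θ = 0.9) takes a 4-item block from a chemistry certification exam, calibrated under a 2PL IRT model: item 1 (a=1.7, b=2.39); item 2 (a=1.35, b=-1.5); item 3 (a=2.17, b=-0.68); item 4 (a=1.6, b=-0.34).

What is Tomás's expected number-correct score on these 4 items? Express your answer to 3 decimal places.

P(θ) = 1 / (1 + exp(−a(θ − b)))
P_1 = 1/(1+e^{2.5330}) = 0.0736
P_2 = 1/(1+e^{-3.2400}) = 0.9623
P_3 = 1/(1+e^{-3.4286}) = 0.9686
P_4 = 1/(1+e^{-1.9840}) = 0.8791
E[score] = 0.0736 + 0.9623 + 0.9686 + 0.8791 = 2.8836

2.884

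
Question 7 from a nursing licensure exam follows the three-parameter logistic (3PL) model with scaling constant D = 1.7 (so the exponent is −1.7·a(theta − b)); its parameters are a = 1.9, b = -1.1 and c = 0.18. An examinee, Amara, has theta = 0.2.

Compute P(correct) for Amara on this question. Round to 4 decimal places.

P(theta) = c + (1 − c) · 1 / (1 + exp(−D·a(theta − b)))
Exponent: 1.7 × 1.9 × (0.2 − (-1.1)) = 4.1990
1/(1 + e^{-4.1990}) = 0.9852
P = 0.18 + 0.82 × 0.9852 = 0.9879

0.9879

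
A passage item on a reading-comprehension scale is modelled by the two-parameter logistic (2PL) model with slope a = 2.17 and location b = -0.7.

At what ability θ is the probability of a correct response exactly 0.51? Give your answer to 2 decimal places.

-0.68

P(θ) = 1 / (1 + exp(−a(θ − b)))
logit = ln(0.5100/0.4900) = 0.0400
θ = b + logit/(a) = -0.7 + 0.0400/2.1700 = -0.6816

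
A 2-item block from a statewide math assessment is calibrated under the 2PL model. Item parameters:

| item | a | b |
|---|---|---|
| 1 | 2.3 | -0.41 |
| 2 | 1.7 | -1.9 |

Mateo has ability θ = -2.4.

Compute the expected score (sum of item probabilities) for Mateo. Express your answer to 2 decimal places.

P(θ) = 1 / (1 + exp(−a(θ − b)))
P_1 = 1/(1+e^{4.5770}) = 0.0102
P_2 = 1/(1+e^{0.8500}) = 0.2994
E[score] = 0.0102 + 0.2994 = 0.3096

0.31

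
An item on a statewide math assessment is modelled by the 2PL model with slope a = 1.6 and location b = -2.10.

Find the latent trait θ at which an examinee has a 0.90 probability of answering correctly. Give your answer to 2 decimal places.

-0.73

P(θ) = 1 / (1 + exp(−a(θ − b)))
logit = ln(0.9000/0.1000) = 2.1972
θ = b + logit/(a) = -2.10 + 2.1972/1.6000 = -0.7267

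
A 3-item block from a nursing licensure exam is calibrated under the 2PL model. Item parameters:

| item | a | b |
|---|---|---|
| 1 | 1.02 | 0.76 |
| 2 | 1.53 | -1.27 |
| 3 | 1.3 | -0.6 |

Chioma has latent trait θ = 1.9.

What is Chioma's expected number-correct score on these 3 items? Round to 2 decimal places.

P(θ) = 1 / (1 + exp(−a(θ − b)))
P_1 = 1/(1+e^{-1.1628}) = 0.7618
P_2 = 1/(1+e^{-4.8501}) = 0.9922
P_3 = 1/(1+e^{-3.2500}) = 0.9627
E[score] = 0.7618 + 0.9922 + 0.9627 = 2.7167

2.72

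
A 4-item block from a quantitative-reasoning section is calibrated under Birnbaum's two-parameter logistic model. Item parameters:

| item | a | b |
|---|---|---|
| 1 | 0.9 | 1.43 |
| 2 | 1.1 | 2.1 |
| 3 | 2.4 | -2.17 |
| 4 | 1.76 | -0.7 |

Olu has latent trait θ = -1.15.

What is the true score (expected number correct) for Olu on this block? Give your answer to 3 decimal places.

P(θ) = 1 / (1 + exp(−a(θ − b)))
P_1 = 1/(1+e^{2.3220}) = 0.0893
P_2 = 1/(1+e^{3.5750}) = 0.0273
P_3 = 1/(1+e^{-2.4480}) = 0.9204
P_4 = 1/(1+e^{0.7920}) = 0.3117
E[score] = 0.0893 + 0.0273 + 0.9204 + 0.3117 = 1.3487

1.349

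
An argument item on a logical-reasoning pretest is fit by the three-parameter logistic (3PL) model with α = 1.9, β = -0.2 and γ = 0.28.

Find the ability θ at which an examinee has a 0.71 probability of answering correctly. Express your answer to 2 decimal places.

0.01

P(θ) = γ + (1 − γ) · 1 / (1 + exp(−α(θ − β)))
Remove guessing floor: (0.71 − 0.28)/(1 − 0.28) = 0.5972
logit = ln(0.5972/0.4028) = 0.3939
θ = β + logit/(α) = -0.2 + 0.3939/1.9000 = 0.0073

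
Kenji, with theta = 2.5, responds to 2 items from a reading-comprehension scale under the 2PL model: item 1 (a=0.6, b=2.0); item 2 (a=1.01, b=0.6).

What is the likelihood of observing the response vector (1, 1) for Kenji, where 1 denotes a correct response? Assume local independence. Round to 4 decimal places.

0.5009

P(theta) = 1 / (1 + exp(−a(theta − b)))
P_1 = 1/(1+e^{-0.3000}) = 0.5744
P_2 = 1/(1+e^{-1.9190}) = 0.8720
L = P_1 × P_2 = 0.5744 × 0.8720 = 0.50093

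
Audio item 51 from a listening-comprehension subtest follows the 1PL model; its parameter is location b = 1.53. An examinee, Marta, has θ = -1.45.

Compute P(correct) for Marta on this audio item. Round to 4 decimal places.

0.0483

P(θ) = 1 / (1 + exp(−(θ − b)))
Exponent: (-1.45 − 1.53) = -2.9800
1/(1 + e^{2.9800}) = 0.0483
P = 0.0483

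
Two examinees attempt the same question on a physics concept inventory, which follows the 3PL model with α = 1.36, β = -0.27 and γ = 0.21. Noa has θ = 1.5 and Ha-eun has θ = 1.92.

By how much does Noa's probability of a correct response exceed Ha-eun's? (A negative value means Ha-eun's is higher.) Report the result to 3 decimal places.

P(θ) = γ + (1 − γ) · 1 / (1 + exp(−α(θ − β)))
P(Noa) = 0.9347  [exponent 2.4072]
P(Ha-eun) = 0.9618  [exponent 2.9784]
Difference = 0.9347 − 0.9618 = -0.0270

-0.027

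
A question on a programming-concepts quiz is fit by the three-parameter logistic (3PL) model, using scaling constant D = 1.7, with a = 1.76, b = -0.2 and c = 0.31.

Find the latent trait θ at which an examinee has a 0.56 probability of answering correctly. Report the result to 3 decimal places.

P(θ) = c + (1 − c) · 1 / (1 + exp(−D·a(θ − b)))
Remove guessing floor: (0.56 − 0.31)/(1 − 0.31) = 0.3623
logit = ln(0.3623/0.6377) = -0.5653
θ = b + logit/(1.7·a) = -0.2 + (-0.5653)/2.9920 = -0.3889

-0.389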